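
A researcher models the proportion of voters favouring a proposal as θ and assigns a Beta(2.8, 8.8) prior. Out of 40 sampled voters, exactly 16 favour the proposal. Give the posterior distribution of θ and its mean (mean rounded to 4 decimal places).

The binomial likelihood is conjugate to the Beta prior: with 16 successes and 24 failures, the posterior is Beta(2.8+16, 8.8+24) = Beta(18.8, 32.8).
Posterior mean = α/(α+β) = 18.8/51.6 = 0.3643.

Posterior: Beta(18.8, 32.8); mean ≈ 0.3643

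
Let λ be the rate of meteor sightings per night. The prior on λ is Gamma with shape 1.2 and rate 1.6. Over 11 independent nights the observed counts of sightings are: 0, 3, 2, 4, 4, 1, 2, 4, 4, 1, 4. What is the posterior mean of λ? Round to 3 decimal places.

Total count ∑xᵢ = 29 over n = 11 nights.
Gamma is conjugate to the Poisson likelihood: posterior is Gamma(shape = 1.2+29 = 30.2, rate = 1.6+11 = 12.6).
Posterior mean = shape/rate = 30.2/12.6 = 2.397.

Posterior mean ≈ 2.397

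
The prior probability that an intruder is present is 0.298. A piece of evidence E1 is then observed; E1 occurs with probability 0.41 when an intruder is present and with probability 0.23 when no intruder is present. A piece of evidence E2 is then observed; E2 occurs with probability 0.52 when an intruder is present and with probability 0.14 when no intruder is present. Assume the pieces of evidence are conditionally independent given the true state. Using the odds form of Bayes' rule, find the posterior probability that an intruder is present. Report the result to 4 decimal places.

Posterior probability ≈ 0.7376

Prior odds = 0.298/(1−0.298) = 0.42450. In log-odds, ln(0.42450) = -0.85684.
Add log likelihood ratios: ln(1.7826) + ln(3.7143) = 1.8903.
Posterior log-odds = 1.0334, so posterior odds = exp(1.0334) = 2.8107. Converting, P(H|E) = 2.8107/3.8107 = 0.7376.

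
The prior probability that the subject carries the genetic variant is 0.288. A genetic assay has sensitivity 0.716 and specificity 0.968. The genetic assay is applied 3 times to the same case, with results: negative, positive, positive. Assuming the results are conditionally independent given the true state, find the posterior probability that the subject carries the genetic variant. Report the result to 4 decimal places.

Posterior P(H) ≈ 0.9834

With H the event that the subject carries the genetic variant, the joint likelihood of the observed sequence is P(data|H) = 0.284·0.716·0.716 = 0.14559 and P(data|¬H) = 0.968·0.032·0.032 = 0.00099123.
Bayes: P(H|data) = 0.288·0.14559 / (0.288·0.14559 + 0.712·0.00099123) = 0.041931/0.042637 = 0.9834.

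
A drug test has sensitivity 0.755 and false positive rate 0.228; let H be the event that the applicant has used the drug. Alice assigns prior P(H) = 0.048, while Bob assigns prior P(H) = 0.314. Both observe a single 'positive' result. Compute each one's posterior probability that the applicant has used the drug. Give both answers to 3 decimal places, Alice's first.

Alice: 0.143; Bob: 0.602

P('+'|H) = 0.755, P('+'|¬H) = 0.228.
Alice: numerator 0.755·0.048 = 0.036240; evidence = 0.036240+0.228·0.952 = 0.25330; posterior = 0.143.
Bob: numerator 0.755·0.314 = 0.23707; evidence = 0.23707+0.228·0.686 = 0.39348; posterior = 0.602.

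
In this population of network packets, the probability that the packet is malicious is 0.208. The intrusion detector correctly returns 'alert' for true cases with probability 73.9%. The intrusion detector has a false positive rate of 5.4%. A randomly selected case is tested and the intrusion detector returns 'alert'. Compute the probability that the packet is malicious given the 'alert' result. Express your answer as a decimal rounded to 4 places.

P(H | E) ≈ 0.7823

Let H be the event that the packet is malicious. P(H) = 0.208, so P(¬H) = 0.792. With E the 'alert' result, P(E|H) = 0.739 and P(E|¬H) = 0.054.
P(E) = 0.739·0.208 + 0.054·0.792 = 0.15371 + 0.042768 = 0.19648.
By Bayes' theorem, P(H|E) = 0.15371 / 0.19648 = 0.7823.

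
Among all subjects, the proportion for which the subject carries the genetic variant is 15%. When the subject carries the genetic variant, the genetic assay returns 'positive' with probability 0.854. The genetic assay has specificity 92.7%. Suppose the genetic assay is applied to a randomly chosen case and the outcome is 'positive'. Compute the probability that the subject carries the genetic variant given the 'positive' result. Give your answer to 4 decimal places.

Write H for 'the subject carries the genetic variant'. Prior odds H:¬H = 0.15/0.85 = 0.17647. For the 'positive' outcome, the likelihood ratio is 0.854/0.073 = 11.699.
Posterior odds = 0.17647 × 11.699 = 2.0645, so P(H|E) = 2.0645/(1+2.0645) = 0.6737.

P(H | E) ≈ 0.6737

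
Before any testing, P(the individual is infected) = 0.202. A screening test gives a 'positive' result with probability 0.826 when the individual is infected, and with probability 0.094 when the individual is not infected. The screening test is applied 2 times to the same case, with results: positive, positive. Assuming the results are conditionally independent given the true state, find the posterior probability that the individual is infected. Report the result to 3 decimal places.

Let H be the event that the individual is infected; start with P(H) = 0.202. P('positive'|H) = 0.826, P('positive'|¬H) = 0.094.
Update on result 1 ('positive'): P(H) ← 0.826·0.2020 / (0.826·0.2020 + 0.094·0.7980) = 0.16685/0.24186 = 0.6899.
Update on result 2 ('positive'): P(H) ← 0.826·0.6899 / (0.826·0.6899 + 0.094·0.3101) = 0.56982/0.59898 = 0.9513.

Posterior P(H) ≈ 0.951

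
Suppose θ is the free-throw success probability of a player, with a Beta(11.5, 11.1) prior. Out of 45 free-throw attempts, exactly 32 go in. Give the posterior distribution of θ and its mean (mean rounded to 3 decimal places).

Posterior: Beta(43.5, 24.1); mean ≈ 0.643

Observing 32 successes and 13 failures updates Beta(11.5, 11.1) by adding the success and failure counts to the two shape parameters: α = 11.5+32 = 43.5, β = 11.1+13 = 24.1.
Posterior mean = α/(α+β) = 43.5/67.6 = 0.643.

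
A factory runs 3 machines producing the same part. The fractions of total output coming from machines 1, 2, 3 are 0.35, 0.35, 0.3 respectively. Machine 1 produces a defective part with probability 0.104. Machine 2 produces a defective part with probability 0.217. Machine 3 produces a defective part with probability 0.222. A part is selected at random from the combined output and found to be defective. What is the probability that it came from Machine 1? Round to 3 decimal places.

Posterior probability ≈ 0.203

P(defective|M1) = 0.104; P(defective|M2) = 0.217; P(defective|M3) = 0.222.
Prior × likelihood for each source: 0.35·0.104=0.03640, 0.35·0.217=0.07595, 0.3·0.222=0.06660. Summing gives P(defective) = 0.17895.
P(Machine 1 | defective) = 0.03640 / 0.17895 = 0.203.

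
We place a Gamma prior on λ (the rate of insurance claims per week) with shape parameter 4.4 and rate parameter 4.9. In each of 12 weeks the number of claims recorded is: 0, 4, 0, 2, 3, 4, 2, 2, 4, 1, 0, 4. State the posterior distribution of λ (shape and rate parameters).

Posterior: Gamma(shape=30.4, rate=16.9)

The Poisson likelihood adds the total count to the shape and the number of exposure periods to the rate. Here ∑xᵢ = 26 and n = 12, so shape 4.4→30.4 and rate 4.9→16.9.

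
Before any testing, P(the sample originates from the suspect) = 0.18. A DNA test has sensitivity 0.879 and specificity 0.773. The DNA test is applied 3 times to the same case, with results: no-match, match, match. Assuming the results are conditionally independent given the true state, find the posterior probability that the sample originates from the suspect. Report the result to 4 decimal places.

Let H be the event that the sample originates from the suspect; start with P(H) = 0.18. P('match'|H) = 0.879, P('match'|¬H) = 0.227.
Update on result 1 ('no-match'): P(H) ← 0.121·0.1800 / (0.121·0.1800 + 0.773·0.8200) = 0.021780/0.65564 = 0.0332.
Update on result 2 ('match'): P(H) ← 0.879·0.0332 / (0.879·0.0332 + 0.227·0.9668) = 0.029200/0.24866 = 0.1174.
Update on result 3 ('match'): P(H) ← 0.879·0.1174 / (0.879·0.1174 + 0.227·0.8826) = 0.10322/0.30356 = 0.3400.

Posterior P(H) ≈ 0.3400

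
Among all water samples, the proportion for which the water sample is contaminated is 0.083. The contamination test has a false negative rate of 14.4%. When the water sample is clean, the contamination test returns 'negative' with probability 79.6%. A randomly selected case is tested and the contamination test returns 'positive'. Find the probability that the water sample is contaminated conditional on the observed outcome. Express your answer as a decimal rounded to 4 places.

Let H be the event that the water sample is contaminated. P(H) = 0.083, so P(¬H) = 0.917. With E the 'positive' result, P(E|H) = 0.856 and P(E|¬H) = 0.204.
P(E) = 0.856·0.083 + 0.204·0.917 = 0.071048 + 0.18707 = 0.25812.
By Bayes' theorem, P(H|E) = 0.071048 / 0.25812 = 0.2753.

P(H | E) ≈ 0.2753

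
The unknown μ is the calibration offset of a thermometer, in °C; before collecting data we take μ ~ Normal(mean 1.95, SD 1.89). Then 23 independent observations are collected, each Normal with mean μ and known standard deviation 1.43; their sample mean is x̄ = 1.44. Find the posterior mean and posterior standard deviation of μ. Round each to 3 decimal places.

Posterior mean ≈ 1.452; posterior SD ≈ 0.295

With known σ, the Normal prior is conjugate. Weight on the data is w = (n/σ²)/(n/σ² + 1/τ₀²) = 11.2475/(11.2475+0.279947) = 0.97571.
Posterior mean = w·x̄ + (1−w)·μ₀ = 0.97571·1.44 + 0.024285·1.95 = 1.452. Posterior variance = 1/(11.2475+0.279947) = 0.0867495, so SD = 0.295.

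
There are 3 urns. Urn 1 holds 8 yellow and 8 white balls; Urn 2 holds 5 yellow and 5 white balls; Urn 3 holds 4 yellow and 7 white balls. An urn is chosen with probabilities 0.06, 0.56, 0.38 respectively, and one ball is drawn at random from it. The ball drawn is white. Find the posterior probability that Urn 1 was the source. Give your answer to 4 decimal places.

Posterior probability ≈ 0.0544

Tabulate prior·likelihood by source: [1] prior 0.06, lik 0.5, product 0.03000; [2] prior 0.56, lik 0.5, product 0.2800; [3] prior 0.38, lik 0.6364, product 0.2418.
Normalizing constant = 0.55182; the posterior for Urn 1 is its product over the sum, 0.03000/0.55182 = 0.0544.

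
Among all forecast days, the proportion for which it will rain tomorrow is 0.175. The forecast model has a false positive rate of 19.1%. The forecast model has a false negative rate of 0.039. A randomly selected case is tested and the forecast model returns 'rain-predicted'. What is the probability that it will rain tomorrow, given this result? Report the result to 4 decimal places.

P(H | E) ≈ 0.5163

Write H for 'it will rain tomorrow'. Prior odds H:¬H = 0.175/0.825 = 0.21212. For the 'rain-predicted' outcome, the likelihood ratio is 0.961/0.191 = 5.0314.
Posterior odds = 0.21212 × 5.0314 = 1.0673, so P(H|E) = 1.0673/(1+1.0673) = 0.5163.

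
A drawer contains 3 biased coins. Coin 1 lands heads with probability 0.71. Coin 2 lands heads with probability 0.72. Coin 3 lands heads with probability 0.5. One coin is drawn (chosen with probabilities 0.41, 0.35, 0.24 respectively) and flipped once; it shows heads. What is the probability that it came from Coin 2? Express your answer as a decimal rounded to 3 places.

Tabulate prior·likelihood by source: [1] prior 0.41, lik 0.71, product 0.2911; [2] prior 0.35, lik 0.72, product 0.2520; [3] prior 0.24, lik 0.5, product 0.1200.
Normalizing constant = 0.66310; the posterior for Coin 2 is its product over the sum, 0.2520/0.66310 = 0.380.

Posterior probability ≈ 0.380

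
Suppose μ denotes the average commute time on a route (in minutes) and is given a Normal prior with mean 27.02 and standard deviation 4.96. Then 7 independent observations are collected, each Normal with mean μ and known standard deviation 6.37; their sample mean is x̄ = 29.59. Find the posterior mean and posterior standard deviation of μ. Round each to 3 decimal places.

With known σ, the Normal prior is conjugate. Weight on the data is w = (n/σ²)/(n/σ² + 1/τ₀²) = 0.172512/(0.172512+0.0406478) = 0.80931.
Posterior mean = w·x̄ + (1−w)·μ₀ = 0.80931·29.59 + 0.19069·27.02 = 29.100. Posterior variance = 1/(0.172512+0.0406478) = 4.69132, so SD = 2.166.

Posterior mean ≈ 29.100; posterior SD ≈ 2.166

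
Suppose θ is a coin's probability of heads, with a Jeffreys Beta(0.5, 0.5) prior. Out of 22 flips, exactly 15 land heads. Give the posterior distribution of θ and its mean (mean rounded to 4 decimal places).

Posterior: Beta(15.5, 7.5); mean ≈ 0.6739

Observing 15 successes and 7 failures updates Beta(0.5, 0.5) by adding the success and failure counts to the two shape parameters: α = 0.5+15 = 15.5, β = 0.5+7 = 7.5.
E[θ | data] = 15.5/(15.5+7.5) = 0.6739.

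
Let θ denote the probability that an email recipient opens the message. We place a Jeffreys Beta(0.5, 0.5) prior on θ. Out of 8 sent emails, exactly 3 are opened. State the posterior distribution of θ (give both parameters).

Observing 3 successes and 5 failures updates Beta(0.5, 0.5) by adding the success and failure counts to the two shape parameters: α = 0.5+3 = 3.5, β = 0.5+5 = 5.5.

Posterior: Beta(3.5, 5.5)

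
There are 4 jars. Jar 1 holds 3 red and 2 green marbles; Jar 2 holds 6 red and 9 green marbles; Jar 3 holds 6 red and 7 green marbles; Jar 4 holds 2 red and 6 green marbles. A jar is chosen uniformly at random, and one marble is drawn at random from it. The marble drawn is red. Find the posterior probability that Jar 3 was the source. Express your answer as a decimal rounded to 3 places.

Tabulate prior·likelihood by source: [1] prior 0.25, lik 0.6, product 0.1500; [2] prior 0.25, lik 0.4, product 0.1000; [3] prior 0.25, lik 0.4615, product 0.1154; [4] prior 0.25, lik 0.25, product 0.06250.
Normalizing constant = 0.42788; the posterior for Jar 3 is its product over the sum, 0.1154/0.42788 = 0.270.

Posterior probability ≈ 0.270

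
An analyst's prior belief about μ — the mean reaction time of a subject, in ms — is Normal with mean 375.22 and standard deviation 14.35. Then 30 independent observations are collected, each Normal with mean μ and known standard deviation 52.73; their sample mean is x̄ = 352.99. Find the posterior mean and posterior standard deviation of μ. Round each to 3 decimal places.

Posterior mean ≈ 359.890; posterior SD ≈ 7.995

Prior precision 1/τ₀² = 1/14.35² = 0.00485620; data precision n/σ² = 30/52.73² = 0.0107896.
Posterior precision = 0.00485620 + 0.0107896 = 0.0156458, giving posterior SD = 1/√0.0156458 = 7.995.
Posterior mean = (0.00485620·375.22 + 0.0107896·352.99) / 0.0156458 = 359.890.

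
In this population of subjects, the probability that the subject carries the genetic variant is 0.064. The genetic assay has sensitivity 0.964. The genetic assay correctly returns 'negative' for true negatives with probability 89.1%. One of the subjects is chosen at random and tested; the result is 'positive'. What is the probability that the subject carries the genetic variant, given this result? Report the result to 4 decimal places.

P(H | E) ≈ 0.3768

Let H be the event that the subject carries the genetic variant. P(H) = 0.064, so P(¬H) = 0.936. With E the 'positive' result, P(E|H) = 0.964 and P(E|¬H) = 0.109.
P(E) = 0.964·0.064 + 0.109·0.936 = 0.061696 + 0.10202 = 0.16372.
By Bayes' theorem, P(H|E) = 0.061696 / 0.16372 = 0.3768.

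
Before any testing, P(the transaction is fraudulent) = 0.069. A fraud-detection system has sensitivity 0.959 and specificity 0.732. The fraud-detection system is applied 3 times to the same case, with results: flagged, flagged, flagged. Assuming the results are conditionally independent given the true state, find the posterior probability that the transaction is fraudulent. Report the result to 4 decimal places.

Posterior P(H) ≈ 0.7725

Let H be the event that the transaction is fraudulent; start with P(H) = 0.069. P('flagged'|H) = 0.959, P('flagged'|¬H) = 0.268.
Update on result 1 ('flagged'): P(H) ← 0.959·0.0690 / (0.959·0.0690 + 0.268·0.9310) = 0.066171/0.31568 = 0.2096.
Update on result 2 ('flagged'): P(H) ← 0.959·0.2096 / (0.959·0.2096 + 0.268·0.7904) = 0.20102/0.41284 = 0.4869.
Update on result 3 ('flagged'): P(H) ← 0.959·0.4869 / (0.959·0.4869 + 0.268·0.5131) = 0.46695/0.60446 = 0.7725.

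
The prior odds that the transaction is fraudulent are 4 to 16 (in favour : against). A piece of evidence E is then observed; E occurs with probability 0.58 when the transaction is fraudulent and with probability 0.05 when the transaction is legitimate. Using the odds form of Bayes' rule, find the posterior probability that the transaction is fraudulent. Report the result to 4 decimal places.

Prior odds = 4/16 = 0.25000.
Likelihood ratio for E = 0.58/0.05 = 11.600.
Posterior odds = prior odds × LR = 2.9000.
Posterior probability = odds/(1+odds) = 2.9000/3.9000 = 0.7436.

Posterior probability ≈ 0.7436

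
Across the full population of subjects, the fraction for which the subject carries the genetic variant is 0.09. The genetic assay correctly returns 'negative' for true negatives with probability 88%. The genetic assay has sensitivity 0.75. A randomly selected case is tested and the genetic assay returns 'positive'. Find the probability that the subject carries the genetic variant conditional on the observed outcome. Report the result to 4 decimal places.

Let H be the event that the subject carries the genetic variant. P(H) = 0.09, so P(¬H) = 0.91. With E the 'positive' result, P(E|H) = 0.75 and P(E|¬H) = 0.12.
P(E) = 0.75·0.09 + 0.12·0.91 = 0.067500 + 0.10920 = 0.17670.
By Bayes' theorem, P(H|E) = 0.067500 / 0.17670 = 0.3820.

P(H | E) ≈ 0.3820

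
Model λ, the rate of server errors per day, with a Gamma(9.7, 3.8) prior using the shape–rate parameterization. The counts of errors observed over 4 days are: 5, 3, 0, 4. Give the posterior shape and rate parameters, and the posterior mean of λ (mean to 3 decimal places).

Posterior: Gamma(shape=21.7, rate=7.8); mean ≈ 2.782

Total count ∑xᵢ = 12 over n = 4 days.
Gamma is conjugate to the Poisson likelihood: posterior is Gamma(shape = 9.7+12 = 21.7, rate = 3.8+4 = 7.8).
Posterior mean = shape/rate = 21.7/7.8 = 2.782.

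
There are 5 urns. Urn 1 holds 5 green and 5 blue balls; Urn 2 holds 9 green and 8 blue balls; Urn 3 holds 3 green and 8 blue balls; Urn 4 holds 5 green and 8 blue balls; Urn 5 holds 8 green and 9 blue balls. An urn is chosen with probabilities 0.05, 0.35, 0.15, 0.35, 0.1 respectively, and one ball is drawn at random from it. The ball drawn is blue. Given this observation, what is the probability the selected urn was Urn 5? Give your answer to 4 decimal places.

Posterior probability ≈ 0.0934

Tabulate prior·likelihood by source: [1] prior 0.05, lik 0.5, product 0.02500; [2] prior 0.35, lik 0.4706, product 0.1647; [3] prior 0.15, lik 0.7273, product 0.1091; [4] prior 0.35, lik 0.6154, product 0.2154; [5] prior 0.1, lik 0.5294, product 0.05294.
Normalizing constant = 0.56712; the posterior for Urn 5 is its product over the sum, 0.05294/0.56712 = 0.0934.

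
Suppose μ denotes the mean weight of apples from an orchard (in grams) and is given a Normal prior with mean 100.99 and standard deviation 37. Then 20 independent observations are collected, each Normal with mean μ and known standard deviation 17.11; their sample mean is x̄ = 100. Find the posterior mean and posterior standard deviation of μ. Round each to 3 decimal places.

With known σ, the Normal prior is conjugate. Weight on the data is w = (n/σ²)/(n/σ² + 1/τ₀²) = 0.0683172/(0.0683172+0.00073046) = 0.98942.
Posterior mean = w·x̄ + (1−w)·μ₀ = 0.98942·100 + 0.010579·100.99 = 100.010. Posterior variance = 1/(0.0683172+0.00073046) = 14.4828, so SD = 3.806.

Posterior mean ≈ 100.010; posterior SD ≈ 3.806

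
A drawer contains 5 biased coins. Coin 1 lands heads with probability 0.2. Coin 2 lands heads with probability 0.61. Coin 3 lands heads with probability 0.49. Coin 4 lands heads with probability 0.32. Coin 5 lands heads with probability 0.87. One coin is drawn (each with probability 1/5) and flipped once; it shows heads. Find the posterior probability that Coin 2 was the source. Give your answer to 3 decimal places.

Posterior probability ≈ 0.245

P(heads|C1) = 0.2; P(heads|C2) = 0.61; P(heads|C3) = 0.49; P(heads|C4) = 0.32; P(heads|C5) = 0.87.
Prior × likelihood for each source: 0.2·0.2=0.04000, 0.2·0.61=0.1220, 0.2·0.49=0.09800, 0.2·0.32=0.06400, 0.2·0.87=0.1740. Summing gives P(heads) = 0.49800.
P(Coin 2 | heads) = 0.1220 / 0.49800 = 0.245.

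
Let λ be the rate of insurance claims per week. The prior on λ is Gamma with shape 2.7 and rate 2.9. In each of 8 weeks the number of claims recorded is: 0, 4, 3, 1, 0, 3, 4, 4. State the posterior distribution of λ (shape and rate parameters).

Total count ∑xᵢ = 19 over n = 8 weeks.
Gamma is conjugate to the Poisson likelihood: posterior is Gamma(shape = 2.7+19 = 21.7, rate = 2.9+8 = 10.9).

Posterior: Gamma(shape=21.7, rate=10.9)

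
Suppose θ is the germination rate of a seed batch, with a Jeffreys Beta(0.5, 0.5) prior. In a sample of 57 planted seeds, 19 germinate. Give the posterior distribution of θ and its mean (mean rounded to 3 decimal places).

Posterior: Beta(19.5, 38.5); mean ≈ 0.336

Observing 19 successes and 38 failures updates Beta(0.5, 0.5) by adding the success and failure counts to the two shape parameters: α = 0.5+19 = 19.5, β = 0.5+38 = 38.5.
E[θ | data] = 19.5/(19.5+38.5) = 0.336.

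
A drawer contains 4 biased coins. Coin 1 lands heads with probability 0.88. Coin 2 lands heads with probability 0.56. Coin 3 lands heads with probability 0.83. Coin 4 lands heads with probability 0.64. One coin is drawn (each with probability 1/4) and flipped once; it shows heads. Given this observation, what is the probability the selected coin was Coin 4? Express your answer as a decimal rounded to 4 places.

P(heads|C1) = 0.88; P(heads|C2) = 0.56; P(heads|C3) = 0.83; P(heads|C4) = 0.64.
Prior × likelihood for each source: 0.25·0.88=0.2200, 0.25·0.56=0.1400, 0.25·0.83=0.2075, 0.25·0.64=0.1600. Summing gives P(heads) = 0.72750.
P(Coin 4 | heads) = 0.1600 / 0.72750 = 0.2199.

Posterior probability ≈ 0.2199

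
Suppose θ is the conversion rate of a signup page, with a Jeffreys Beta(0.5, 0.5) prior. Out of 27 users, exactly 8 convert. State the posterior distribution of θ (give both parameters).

Observing 8 successes and 19 failures updates Beta(0.5, 0.5) by adding the success and failure counts to the two shape parameters: α = 0.5+8 = 8.5, β = 0.5+19 = 19.5.

Posterior: Beta(8.5, 19.5)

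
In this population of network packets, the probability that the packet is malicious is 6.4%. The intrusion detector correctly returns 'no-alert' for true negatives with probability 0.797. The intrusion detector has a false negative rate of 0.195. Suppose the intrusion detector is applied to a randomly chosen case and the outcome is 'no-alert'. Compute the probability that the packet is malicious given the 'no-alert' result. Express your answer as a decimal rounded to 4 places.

Let H be the event that the packet is malicious. P(H) = 0.064, so P(¬H) = 0.936. With E the 'no-alert' result, P(E|H) = 0.195 and P(E|¬H) = 0.797.
P(E) = 0.195·0.064 + 0.797·0.936 = 0.012480 + 0.74599 = 0.75847.
By Bayes' theorem, P(H|E) = 0.012480 / 0.75847 = 0.0165.

P(H | E) ≈ 0.0165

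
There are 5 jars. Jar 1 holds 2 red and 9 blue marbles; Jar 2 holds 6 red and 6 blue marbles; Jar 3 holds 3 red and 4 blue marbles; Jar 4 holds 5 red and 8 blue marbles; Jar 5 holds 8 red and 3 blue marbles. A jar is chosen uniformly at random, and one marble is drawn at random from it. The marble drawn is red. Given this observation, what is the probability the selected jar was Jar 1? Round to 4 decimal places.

Posterior probability ≈ 0.0818

P(red|Jar 1) = 0.1818; P(red|Jar 2) = 0.5; P(red|Jar 3) = 0.4286; P(red|Jar 4) = 0.3846; P(red|Jar 5) = 0.7273.
Prior × likelihood for each source: 0.2·0.1818=0.03636, 0.2·0.5=0.1000, 0.2·0.4286=0.08571, 0.2·0.3846=0.07692, 0.2·0.7273=0.1455. Summing gives P(red) = 0.44446.
P(Jar 1 | red) = 0.03636 / 0.44446 = 0.0818.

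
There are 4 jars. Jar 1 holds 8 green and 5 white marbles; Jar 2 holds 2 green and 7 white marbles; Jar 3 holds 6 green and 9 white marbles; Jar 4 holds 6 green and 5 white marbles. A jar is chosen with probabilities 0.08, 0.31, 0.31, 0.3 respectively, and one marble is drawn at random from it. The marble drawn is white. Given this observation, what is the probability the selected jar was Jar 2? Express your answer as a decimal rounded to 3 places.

P(white|Jar 1) = 0.3846; P(white|Jar 2) = 0.7778; P(white|Jar 3) = 0.6; P(white|Jar 4) = 0.4545.
Prior × likelihood for each source: 0.08·0.3846=0.03077, 0.31·0.7778=0.2411, 0.31·0.6=0.1860, 0.3·0.4545=0.1364. Summing gives P(white) = 0.59424.
P(Jar 2 | white) = 0.2411 / 0.59424 = 0.406.

Posterior probability ≈ 0.406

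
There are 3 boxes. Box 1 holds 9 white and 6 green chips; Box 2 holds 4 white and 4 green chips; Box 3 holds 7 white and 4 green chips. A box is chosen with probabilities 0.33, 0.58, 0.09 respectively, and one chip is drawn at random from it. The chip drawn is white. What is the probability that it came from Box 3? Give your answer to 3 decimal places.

Tabulate prior·likelihood by source: [1] prior 0.33, lik 0.6, product 0.1980; [2] prior 0.58, lik 0.5, product 0.2900; [3] prior 0.09, lik 0.6364, product 0.05727.
Normalizing constant = 0.54527; the posterior for Box 3 is its product over the sum, 0.05727/0.54527 = 0.105.

Posterior probability ≈ 0.105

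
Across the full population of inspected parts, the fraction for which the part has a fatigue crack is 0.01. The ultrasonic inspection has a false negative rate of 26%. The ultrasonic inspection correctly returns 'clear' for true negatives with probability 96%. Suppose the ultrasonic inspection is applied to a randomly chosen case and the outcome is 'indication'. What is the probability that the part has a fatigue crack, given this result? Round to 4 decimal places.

Write H for 'the part has a fatigue crack'. Prior odds H:¬H = 0.01/0.99 = 0.010101. For the 'indication' outcome, the likelihood ratio is 0.74/0.04 = 18.500.
Posterior odds = 0.010101 × 18.500 = 0.18687, so P(H|E) = 0.18687/(1+0.18687) = 0.1574.

P(H | E) ≈ 0.1574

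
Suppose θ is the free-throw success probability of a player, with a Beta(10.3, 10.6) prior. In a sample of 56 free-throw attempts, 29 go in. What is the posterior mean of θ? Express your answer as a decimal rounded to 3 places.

The binomial likelihood is conjugate to the Beta prior: with 29 successes and 27 failures, the posterior is Beta(10.3+29, 10.6+27) = Beta(39.3, 37.6).
E[θ | data] = 39.3/(39.3+37.6) = 0.511.

Posterior mean ≈ 0.511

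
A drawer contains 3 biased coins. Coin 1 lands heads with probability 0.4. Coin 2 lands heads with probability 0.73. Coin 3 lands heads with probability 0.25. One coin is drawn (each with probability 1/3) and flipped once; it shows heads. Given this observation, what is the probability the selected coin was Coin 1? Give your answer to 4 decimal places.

Tabulate prior·likelihood by source: [1] prior 0.333333, lik 0.4, product 0.1333; [2] prior 0.333333, lik 0.73, product 0.2433; [3] prior 0.333333, lik 0.25, product 0.08333.
Normalizing constant = 0.46000; the posterior for Coin 1 is its product over the sum, 0.1333/0.46000 = 0.2899.

Posterior probability ≈ 0.2899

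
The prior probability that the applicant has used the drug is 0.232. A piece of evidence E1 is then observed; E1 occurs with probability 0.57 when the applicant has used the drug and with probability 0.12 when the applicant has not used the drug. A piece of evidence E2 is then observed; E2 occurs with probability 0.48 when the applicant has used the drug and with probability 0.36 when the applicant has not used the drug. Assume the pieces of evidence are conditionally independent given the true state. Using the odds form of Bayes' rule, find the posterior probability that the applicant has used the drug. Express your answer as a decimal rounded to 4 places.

Posterior probability ≈ 0.6567

Prior odds = 0.232/(1−0.232) = 0.30208. In log-odds, ln(0.30208) = -1.1971.
Add log likelihood ratios: ln(4.7500) + ln(1.3333) = 1.8458.
Posterior log-odds = 0.64877, so posterior odds = exp(0.64877) = 1.9132. Converting, P(H|E) = 1.9132/2.9132 = 0.6567.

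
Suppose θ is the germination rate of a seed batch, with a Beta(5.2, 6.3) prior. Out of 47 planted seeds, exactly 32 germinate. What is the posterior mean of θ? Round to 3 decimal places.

Observing 32 successes and 15 failures updates Beta(5.2, 6.3) by adding the success and failure counts to the two shape parameters: α = 5.2+32 = 37.2, β = 6.3+15 = 21.3.
E[θ | data] = 37.2/(37.2+21.3) = 0.636.

Posterior mean ≈ 0.636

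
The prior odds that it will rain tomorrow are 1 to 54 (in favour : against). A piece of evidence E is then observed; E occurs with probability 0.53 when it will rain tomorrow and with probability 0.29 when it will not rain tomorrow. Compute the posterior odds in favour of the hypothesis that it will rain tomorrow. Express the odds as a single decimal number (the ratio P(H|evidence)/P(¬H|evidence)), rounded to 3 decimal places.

Prior odds = 1/54 = 0.018519.
Likelihood ratio for E = 0.53/0.29 = 1.8276.
Posterior odds = prior odds × LR = 0.033844.

Posterior odds ≈ 0.034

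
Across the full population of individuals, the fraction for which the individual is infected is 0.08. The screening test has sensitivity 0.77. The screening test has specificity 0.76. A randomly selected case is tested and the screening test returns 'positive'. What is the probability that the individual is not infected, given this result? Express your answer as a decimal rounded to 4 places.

P(¬H | E) ≈ 0.7819

Let H be the event that the individual is infected. P(H) = 0.08, so P(¬H) = 0.92. With E the 'positive' result, P(E|H) = 0.77 and P(E|¬H) = 0.24.
P(E) = 0.77·0.08 + 0.24·0.92 = 0.061600 + 0.22080 = 0.28240.
By Bayes' theorem, P(H|E) = 0.061600 / 0.28240 = 0.2181. Hence P(¬H|E) = 1 − 0.2181 = 0.7819.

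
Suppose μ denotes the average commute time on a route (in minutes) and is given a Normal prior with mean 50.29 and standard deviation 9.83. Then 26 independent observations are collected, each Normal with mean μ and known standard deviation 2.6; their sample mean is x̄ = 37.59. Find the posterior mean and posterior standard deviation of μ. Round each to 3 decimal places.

Posterior mean ≈ 37.624; posterior SD ≈ 0.509

With known σ, the Normal prior is conjugate. Weight on the data is w = (n/σ²)/(n/σ² + 1/τ₀²) = 3.84615/(3.84615+0.0103489) = 0.99732.
Posterior mean = w·x̄ + (1−w)·μ₀ = 0.99732·37.59 + 0.0026835·50.29 = 37.624. Posterior variance = 1/(3.84615+0.0103489) = 0.259302, so SD = 0.509.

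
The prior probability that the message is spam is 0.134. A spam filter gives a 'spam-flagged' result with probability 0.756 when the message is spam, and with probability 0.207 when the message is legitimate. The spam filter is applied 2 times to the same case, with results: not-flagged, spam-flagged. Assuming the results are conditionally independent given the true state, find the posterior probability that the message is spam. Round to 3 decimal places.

Let H be the event that the message is spam; start with P(H) = 0.134. P('spam-flagged'|H) = 0.756, P('spam-flagged'|¬H) = 0.207.
Update on result 1 ('not-flagged'): P(H) ← 0.244·0.1340 / (0.244·0.1340 + 0.793·0.8660) = 0.032696/0.71943 = 0.0454.
Update on result 2 ('spam-flagged'): P(H) ← 0.756·0.0454 / (0.756·0.0454 + 0.207·0.9546) = 0.034358/0.23195 = 0.1481.

Posterior P(H) ≈ 0.148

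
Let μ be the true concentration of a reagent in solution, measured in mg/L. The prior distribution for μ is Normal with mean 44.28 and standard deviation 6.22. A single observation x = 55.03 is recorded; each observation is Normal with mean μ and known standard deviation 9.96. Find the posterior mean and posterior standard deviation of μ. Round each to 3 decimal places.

Posterior mean ≈ 47.296; posterior SD ≈ 5.276

With known σ, the Normal prior is conjugate. Weight on the data is w = (n/σ²)/(n/σ² + 1/τ₀²) = 0.0100805/(0.0100805+0.0258475) = 0.28057.
Posterior mean = w·x̄ + (1−w)·μ₀ = 0.28057·55.03 + 0.71943·44.28 = 47.296. Posterior variance = 1/(0.0100805+0.0258475) = 27.8334, so SD = 5.276.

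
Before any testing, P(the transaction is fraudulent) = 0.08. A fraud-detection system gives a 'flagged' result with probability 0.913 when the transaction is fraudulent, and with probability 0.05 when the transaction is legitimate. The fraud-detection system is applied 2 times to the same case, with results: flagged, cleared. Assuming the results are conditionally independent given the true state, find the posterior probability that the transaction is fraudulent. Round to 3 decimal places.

Posterior P(H) ≈ 0.127

With H the event that the transaction is fraudulent, the joint likelihood of the observed sequence is P(data|H) = 0.913·0.087 = 0.079431 and P(data|¬H) = 0.05·0.95 = 0.047500.
Bayes: P(H|data) = 0.08·0.079431 / (0.08·0.079431 + 0.92·0.047500) = 0.0063545/0.050054 = 0.1270.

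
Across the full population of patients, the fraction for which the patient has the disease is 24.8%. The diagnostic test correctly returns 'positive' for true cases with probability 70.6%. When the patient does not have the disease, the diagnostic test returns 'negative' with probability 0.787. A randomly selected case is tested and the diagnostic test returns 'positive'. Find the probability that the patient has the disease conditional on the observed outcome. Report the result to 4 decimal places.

P(H | E) ≈ 0.5222

Write H for 'the patient has the disease'. Prior odds H:¬H = 0.248/0.752 = 0.32979. For the 'positive' outcome, the likelihood ratio is 0.706/0.213 = 3.3146.
Posterior odds = 0.32979 × 3.3146 = 1.0931, so P(H|E) = 1.0931/(1+1.0931) = 0.5222.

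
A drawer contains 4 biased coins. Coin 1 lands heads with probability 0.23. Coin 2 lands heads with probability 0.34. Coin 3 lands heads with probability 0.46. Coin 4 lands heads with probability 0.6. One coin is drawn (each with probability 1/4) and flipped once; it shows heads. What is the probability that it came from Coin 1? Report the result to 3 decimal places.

Posterior probability ≈ 0.141

Tabulate prior·likelihood by source: [1] prior 0.25, lik 0.23, product 0.05750; [2] prior 0.25, lik 0.34, product 0.08500; [3] prior 0.25, lik 0.46, product 0.1150; [4] prior 0.25, lik 0.6, product 0.1500.
Normalizing constant = 0.40750; the posterior for Coin 1 is its product over the sum, 0.05750/0.40750 = 0.141.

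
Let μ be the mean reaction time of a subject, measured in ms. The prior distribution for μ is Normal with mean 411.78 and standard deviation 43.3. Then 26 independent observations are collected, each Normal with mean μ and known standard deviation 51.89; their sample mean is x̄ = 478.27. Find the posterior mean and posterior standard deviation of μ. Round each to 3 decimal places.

Posterior mean ≈ 474.790; posterior SD ≈ 9.907

With known σ, the Normal prior is conjugate. Weight on the data is w = (n/σ²)/(n/σ² + 1/τ₀²) = 0.00965619/(0.00965619+0.00053336) = 0.94766.
Posterior mean = w·x̄ + (1−w)·μ₀ = 0.94766·478.27 + 0.052344·411.78 = 474.790. Posterior variance = 1/(0.00965619+0.00053336) = 98.1397, so SD = 9.907.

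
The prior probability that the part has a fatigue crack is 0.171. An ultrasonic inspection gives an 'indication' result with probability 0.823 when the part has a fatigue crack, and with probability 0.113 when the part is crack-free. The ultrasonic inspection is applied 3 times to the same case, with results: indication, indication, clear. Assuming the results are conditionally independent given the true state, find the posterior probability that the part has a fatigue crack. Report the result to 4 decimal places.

With H the event that the part has a fatigue crack, the joint likelihood of the observed sequence is P(data|H) = 0.823·0.823·0.177 = 0.11989 and P(data|¬H) = 0.113·0.113·0.887 = 0.011326.
Bayes: P(H|data) = 0.171·0.11989 / (0.171·0.11989 + 0.829·0.011326) = 0.020501/0.029890 = 0.6859.

Posterior P(H) ≈ 0.6859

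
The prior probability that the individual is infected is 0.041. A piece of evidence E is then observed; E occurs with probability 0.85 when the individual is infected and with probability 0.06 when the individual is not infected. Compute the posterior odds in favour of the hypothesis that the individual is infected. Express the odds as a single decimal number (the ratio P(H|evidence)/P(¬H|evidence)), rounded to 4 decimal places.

Prior odds = 0.041/(1−0.041) = 0.042753.
Likelihood ratio for E = 0.85/0.06 = 14.167.
Posterior odds = prior odds × LR = 0.60567.

Posterior odds ≈ 0.6057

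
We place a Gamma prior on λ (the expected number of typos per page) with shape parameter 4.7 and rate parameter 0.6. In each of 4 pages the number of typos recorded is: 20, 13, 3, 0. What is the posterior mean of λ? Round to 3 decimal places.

The Poisson likelihood adds the total count to the shape and the number of exposure periods to the rate. Here ∑xᵢ = 36 and n = 4, so shape 4.7→40.7 and rate 0.6→4.6.
Posterior mean = shape/rate = 40.7/4.6 = 8.848.

Posterior mean ≈ 8.848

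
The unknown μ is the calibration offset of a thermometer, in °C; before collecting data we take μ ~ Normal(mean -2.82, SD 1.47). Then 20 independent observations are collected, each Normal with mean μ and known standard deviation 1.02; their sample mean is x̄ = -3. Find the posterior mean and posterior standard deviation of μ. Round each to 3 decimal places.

With known σ, the Normal prior is conjugate. Weight on the data is w = (n/σ²)/(n/σ² + 1/τ₀²) = 19.2234/(19.2234+0.462770) = 0.97649.
Posterior mean = w·x̄ + (1−w)·μ₀ = 0.97649·-3 + 0.023507·-2.82 = -2.996. Posterior variance = 1/(19.2234+0.462770) = 0.0507971, so SD = 0.225.

Posterior mean ≈ -2.996; posterior SD ≈ 0.225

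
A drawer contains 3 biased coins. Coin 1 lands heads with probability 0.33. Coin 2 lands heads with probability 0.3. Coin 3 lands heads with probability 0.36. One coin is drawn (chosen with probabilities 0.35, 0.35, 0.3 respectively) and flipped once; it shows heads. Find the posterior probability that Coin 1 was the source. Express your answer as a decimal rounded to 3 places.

P(heads|C1) = 0.33; P(heads|C2) = 0.3; P(heads|C3) = 0.36.
Prior × likelihood for each source: 0.35·0.33=0.1155, 0.35·0.3=0.1050, 0.3·0.36=0.1080. Summing gives P(heads) = 0.32850.
P(Coin 1 | heads) = 0.1155 / 0.32850 = 0.352.

Posterior probability ≈ 0.352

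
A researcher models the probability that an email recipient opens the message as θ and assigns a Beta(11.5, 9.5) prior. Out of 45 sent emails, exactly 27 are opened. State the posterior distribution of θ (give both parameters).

The binomial likelihood is conjugate to the Beta prior: with 27 successes and 18 failures, the posterior is Beta(11.5+27, 9.5+18) = Beta(38.5, 27.5).

Posterior: Beta(38.5, 27.5)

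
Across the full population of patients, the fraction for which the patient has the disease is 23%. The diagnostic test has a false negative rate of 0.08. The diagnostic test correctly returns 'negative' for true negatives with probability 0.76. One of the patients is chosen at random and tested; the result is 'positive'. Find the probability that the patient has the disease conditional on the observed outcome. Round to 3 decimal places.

Let H be the event that the patient has the disease. P(H) = 0.23, so P(¬H) = 0.77. With E the 'positive' result, P(E|H) = 0.92 and P(E|¬H) = 0.24.
P(E) = 0.92·0.23 + 0.24·0.77 = 0.21160 + 0.18480 = 0.39640.
By Bayes' theorem, P(H|E) = 0.21160 / 0.39640 = 0.534.

P(H | E) ≈ 0.534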